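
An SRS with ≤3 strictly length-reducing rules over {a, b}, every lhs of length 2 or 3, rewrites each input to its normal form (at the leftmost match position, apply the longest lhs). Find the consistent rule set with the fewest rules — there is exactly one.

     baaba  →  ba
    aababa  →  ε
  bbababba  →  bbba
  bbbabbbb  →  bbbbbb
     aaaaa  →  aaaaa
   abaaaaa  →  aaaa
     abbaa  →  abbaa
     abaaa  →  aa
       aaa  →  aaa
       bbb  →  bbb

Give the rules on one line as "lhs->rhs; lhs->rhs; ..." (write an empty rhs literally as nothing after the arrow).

  | baaba => ba
  | aababa => aba => ε
  | bbababba => bbabba => bbba
  | bbbabbbb => bbbbbb

aba->; bab->b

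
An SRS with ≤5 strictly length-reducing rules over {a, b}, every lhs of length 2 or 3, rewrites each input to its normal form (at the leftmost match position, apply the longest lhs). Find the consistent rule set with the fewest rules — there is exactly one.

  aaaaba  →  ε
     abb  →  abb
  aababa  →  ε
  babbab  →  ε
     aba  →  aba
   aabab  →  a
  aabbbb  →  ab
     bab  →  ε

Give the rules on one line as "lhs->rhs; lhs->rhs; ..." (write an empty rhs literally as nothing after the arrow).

  | aaaaba => aaba => aa => ε
  | abb
  | aababa => aaba => aa => ε
  | babbab => bab => ε

aa->; aab->a; bab->; bbb->b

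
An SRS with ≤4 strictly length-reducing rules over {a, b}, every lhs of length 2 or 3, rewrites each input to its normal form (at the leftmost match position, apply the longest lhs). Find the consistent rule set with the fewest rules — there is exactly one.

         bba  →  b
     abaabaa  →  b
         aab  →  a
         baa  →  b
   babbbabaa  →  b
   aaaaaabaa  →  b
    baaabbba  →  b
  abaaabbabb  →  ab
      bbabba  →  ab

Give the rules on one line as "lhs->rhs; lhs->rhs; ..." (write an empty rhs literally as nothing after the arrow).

aa->b; ba->b; bb->a

  | bba => aa => b
  | abaabaa => ababaa => abbaa => aaaa => baa => ba => b
  | aab => bb => a
  | baa => ba => b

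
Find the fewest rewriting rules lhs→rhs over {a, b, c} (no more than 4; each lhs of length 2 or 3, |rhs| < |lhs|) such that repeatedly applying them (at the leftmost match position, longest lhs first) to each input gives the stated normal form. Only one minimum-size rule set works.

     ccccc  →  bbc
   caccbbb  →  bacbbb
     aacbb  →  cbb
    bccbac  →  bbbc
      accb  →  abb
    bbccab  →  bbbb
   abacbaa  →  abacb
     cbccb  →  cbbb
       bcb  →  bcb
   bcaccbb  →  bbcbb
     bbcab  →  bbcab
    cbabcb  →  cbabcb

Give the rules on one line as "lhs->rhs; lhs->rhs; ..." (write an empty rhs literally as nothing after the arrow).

  | ccccc => bccc => bbc
  | caccbbb => bacbbb
  | aacbb => cbb
  | bccbac => bbbac => bbbc

aa->; bba->bb; cac->ba; cc->b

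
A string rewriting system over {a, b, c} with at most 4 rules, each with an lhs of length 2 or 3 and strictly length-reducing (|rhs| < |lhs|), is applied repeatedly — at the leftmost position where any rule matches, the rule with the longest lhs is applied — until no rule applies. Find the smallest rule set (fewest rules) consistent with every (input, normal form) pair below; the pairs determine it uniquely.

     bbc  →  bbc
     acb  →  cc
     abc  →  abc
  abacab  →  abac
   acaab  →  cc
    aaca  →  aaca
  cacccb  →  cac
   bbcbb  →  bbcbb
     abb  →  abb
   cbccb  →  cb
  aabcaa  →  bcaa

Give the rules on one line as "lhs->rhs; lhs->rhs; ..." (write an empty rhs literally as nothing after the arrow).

aab->b; acb->cc; cab->c; ccb->

  | bbc
  | acb => cc
  | abc
  | abacab => abac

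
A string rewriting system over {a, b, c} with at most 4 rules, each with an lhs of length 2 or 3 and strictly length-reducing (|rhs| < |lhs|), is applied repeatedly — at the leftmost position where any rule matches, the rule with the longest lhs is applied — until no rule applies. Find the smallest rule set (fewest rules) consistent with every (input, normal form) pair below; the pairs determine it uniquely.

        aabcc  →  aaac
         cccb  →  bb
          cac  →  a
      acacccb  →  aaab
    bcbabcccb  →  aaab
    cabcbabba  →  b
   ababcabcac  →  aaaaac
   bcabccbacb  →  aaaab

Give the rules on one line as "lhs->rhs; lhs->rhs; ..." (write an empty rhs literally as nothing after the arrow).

ba->; bc->a; ca->b; ccb->ab

  | aabcc => aaac
  | cccb => cab => bb
  | cac => bc => a
  | acacccb => abcccb => aaccb => aaab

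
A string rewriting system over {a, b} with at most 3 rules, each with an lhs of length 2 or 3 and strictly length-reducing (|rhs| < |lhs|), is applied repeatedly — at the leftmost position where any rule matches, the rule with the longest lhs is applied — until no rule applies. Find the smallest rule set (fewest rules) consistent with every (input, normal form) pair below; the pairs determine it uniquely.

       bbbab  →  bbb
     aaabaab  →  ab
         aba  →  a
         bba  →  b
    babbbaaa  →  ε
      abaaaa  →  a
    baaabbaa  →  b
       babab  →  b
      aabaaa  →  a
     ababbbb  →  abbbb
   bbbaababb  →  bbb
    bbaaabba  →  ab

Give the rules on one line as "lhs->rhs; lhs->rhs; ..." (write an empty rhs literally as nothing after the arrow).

  | bbbab => bbb
  | aaabaab => babaab => baab => ab
  | aba => a
  | bba => b

aa->b; ba->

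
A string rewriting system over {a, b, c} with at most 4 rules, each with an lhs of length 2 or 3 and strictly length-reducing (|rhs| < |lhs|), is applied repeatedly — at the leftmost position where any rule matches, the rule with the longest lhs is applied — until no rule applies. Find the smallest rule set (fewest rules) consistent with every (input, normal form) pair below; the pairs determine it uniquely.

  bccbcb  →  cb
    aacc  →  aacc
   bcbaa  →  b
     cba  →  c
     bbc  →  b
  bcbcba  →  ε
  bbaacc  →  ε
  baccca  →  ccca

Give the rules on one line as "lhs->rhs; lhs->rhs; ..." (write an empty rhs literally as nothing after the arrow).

ba->; baa->b; bc->

  | bccbcb => cbcb => cb
  | aacc
  | bcbaa => baa => b
  | cba => c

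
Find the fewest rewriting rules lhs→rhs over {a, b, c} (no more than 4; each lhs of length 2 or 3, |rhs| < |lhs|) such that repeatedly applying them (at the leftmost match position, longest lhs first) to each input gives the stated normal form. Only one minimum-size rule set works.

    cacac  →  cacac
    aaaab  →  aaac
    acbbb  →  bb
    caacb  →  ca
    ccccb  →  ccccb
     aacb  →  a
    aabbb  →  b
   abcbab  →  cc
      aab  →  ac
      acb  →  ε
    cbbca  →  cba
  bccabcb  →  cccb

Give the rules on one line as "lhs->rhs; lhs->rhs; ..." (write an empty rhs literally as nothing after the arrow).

  | cacac
  | aaaab => aaac
  | acbbb => bb
  | caacb => ca

ab->c; acb->; bc->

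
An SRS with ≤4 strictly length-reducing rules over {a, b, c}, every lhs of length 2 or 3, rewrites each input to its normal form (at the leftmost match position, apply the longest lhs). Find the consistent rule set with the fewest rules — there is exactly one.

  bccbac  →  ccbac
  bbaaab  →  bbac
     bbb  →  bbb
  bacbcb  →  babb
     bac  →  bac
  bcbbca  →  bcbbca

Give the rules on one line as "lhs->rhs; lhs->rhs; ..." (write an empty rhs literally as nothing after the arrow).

  | bccbac => ccbac
  | bbaaab => bbac
  | bbb
  | bacbcb => babb

aab->c; bcc->cc; cbc->b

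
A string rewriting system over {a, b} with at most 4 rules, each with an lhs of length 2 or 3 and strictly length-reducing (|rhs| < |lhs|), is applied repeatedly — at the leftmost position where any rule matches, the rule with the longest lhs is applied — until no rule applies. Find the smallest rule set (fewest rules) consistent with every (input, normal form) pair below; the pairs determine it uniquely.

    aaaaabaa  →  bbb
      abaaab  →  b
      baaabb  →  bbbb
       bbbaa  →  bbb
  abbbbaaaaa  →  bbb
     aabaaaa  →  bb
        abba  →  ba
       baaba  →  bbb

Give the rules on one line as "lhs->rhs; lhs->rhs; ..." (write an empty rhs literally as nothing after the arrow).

aa->b; ab->; bba->bb

  | aaaaabaa => baaabaa => bbabaa => bbbaa => bbba => bbb
  | abaaab => aaab => bab => b
  | baaabb => bbabb => bbbb
  | bbbaa => bbba => bbb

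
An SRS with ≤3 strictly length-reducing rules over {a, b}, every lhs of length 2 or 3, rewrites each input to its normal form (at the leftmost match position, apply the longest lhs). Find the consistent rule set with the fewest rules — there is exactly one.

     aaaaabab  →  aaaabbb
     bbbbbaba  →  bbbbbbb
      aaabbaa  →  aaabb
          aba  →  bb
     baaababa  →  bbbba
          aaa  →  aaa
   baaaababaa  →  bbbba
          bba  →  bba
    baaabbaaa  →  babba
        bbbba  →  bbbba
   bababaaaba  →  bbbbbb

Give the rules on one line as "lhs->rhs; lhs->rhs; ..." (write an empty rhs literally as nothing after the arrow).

aba->bb; baa->b

  | aaaaabab => aaaabbb
  | bbbbbaba => bbbbbbb
  | aaabbaa => aaabb
  | aba => bb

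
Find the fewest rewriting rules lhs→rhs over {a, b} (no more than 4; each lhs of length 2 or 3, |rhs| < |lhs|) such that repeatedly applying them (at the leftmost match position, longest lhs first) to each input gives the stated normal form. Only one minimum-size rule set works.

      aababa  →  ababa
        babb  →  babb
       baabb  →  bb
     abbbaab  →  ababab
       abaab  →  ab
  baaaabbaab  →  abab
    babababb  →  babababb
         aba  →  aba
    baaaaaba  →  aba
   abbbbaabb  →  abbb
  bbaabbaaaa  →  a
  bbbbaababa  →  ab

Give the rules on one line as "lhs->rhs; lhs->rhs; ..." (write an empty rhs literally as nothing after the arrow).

aa->a; baa->; bba->ab

  | aababa => ababa
  | babb
  | baabb => bb
  | abbbaab => ababab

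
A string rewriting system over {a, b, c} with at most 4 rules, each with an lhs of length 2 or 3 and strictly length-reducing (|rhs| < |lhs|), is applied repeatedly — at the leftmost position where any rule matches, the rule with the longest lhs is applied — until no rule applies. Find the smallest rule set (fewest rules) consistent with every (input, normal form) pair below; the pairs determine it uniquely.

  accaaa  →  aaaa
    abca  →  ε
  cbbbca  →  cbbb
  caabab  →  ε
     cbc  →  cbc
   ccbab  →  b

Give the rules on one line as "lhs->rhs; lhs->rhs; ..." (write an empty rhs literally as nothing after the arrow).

ab->; ca->; cc->

  | accaaa => aaaa
  | abca => ca => ε
  | cbbbca => cbbb
  | caabab => abab => ab => ε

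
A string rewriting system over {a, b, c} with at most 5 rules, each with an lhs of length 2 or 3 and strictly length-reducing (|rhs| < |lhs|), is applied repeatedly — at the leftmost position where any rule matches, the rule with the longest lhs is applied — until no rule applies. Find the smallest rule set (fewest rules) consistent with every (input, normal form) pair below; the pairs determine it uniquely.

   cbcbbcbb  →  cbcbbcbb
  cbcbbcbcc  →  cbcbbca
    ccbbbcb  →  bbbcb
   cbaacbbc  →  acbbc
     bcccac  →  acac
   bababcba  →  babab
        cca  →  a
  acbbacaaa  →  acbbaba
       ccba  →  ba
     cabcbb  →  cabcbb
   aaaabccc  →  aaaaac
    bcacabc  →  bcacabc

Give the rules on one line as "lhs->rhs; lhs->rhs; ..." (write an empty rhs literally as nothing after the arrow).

bcc->a; caa->b; cba->; cc->

  | cbcbbcbb
  | cbcbbcbcc => cbcbbca
  | ccbbbcb => bbbcb
  | cbaacbbc => acbbc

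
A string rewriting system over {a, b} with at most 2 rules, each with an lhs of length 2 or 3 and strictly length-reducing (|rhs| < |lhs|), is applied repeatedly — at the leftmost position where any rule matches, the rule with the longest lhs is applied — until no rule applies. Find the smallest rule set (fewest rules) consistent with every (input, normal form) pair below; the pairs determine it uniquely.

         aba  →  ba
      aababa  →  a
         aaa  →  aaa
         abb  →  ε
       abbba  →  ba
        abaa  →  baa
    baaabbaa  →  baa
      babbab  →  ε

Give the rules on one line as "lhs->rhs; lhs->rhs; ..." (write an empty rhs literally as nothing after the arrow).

  | aba => ba
  | aababa => ababa => baba => bba => a
  | aaa
  | abb => bb => ε

ab->b; bb->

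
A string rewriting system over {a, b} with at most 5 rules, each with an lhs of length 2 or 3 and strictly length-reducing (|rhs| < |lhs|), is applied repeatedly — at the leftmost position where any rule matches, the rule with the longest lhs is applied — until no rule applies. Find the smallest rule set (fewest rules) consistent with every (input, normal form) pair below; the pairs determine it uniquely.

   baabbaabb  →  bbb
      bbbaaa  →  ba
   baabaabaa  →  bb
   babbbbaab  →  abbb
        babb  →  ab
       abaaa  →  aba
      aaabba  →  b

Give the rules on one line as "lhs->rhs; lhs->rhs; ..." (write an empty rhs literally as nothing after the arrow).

aa->b; aaa->a; bab->a; bba->a

  | baabbaabb => bbbbaabb => bbaabb => aabb => bbb
  | bbbaaa => baaa => ba
  | baabaabaa => bbbaabaa => baabaa => bbbaa => baa => bb
  | babbbbaab => abbbaab => abaab => abbb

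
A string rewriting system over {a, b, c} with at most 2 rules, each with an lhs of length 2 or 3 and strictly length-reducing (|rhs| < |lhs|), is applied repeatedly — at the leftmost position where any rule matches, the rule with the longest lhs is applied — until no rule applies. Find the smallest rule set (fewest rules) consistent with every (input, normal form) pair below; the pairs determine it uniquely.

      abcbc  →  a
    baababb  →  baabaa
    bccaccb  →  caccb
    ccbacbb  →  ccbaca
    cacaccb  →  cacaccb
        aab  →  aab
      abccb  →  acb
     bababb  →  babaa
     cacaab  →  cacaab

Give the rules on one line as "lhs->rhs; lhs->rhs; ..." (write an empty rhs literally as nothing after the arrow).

  | abcbc => abc => a
  | baababb => baabaa
  | bccaccb => caccb
  | ccbacbb => ccbaca

bb->a; bc->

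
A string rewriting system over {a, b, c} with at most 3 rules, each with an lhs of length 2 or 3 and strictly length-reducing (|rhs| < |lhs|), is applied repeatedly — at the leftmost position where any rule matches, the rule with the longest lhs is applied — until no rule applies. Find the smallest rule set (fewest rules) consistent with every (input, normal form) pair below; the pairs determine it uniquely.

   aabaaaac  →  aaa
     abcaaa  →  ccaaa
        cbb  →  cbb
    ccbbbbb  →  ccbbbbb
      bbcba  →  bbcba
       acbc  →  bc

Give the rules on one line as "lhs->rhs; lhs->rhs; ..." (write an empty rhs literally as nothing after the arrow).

ab->c; ac->

  | aabaaaac => acaaaac => aaaac => aaa
  | abcaaa => ccaaa
  | cbb
  | ccbbbbb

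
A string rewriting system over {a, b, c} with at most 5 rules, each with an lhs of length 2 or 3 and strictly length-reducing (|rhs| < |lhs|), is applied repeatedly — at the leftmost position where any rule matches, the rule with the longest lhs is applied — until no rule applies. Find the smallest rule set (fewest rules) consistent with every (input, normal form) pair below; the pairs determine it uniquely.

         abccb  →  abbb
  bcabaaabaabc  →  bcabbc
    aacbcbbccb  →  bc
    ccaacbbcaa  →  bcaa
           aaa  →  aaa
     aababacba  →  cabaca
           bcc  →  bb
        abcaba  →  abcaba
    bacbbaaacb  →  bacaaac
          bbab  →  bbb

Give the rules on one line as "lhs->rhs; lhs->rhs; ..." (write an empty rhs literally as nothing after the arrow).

  | abccb => abbb
  | bcabaaabaabc => bcabacaabc => bcabaccc => bcababc => bcabbc
  | aacbcbbccb => aaccbbccb => aabbbccb => cbbccb => cbccb => cccb => bcb => bc
  | ccaacbbcaa => baacbbcaa => baacbcaa => baaccaa => baabaa => bcaa

aab->c; bab->bb; cb->c; cc->b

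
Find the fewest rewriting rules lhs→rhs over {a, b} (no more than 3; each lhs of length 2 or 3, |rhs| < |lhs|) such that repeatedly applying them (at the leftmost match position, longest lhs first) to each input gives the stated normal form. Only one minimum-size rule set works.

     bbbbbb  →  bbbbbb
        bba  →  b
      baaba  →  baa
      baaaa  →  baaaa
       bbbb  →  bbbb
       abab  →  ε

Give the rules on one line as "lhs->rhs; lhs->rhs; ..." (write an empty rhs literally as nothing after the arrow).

ab->; bba->b

  | bbbbbb
  | bba => b
  | baaba => baa
  | baaaa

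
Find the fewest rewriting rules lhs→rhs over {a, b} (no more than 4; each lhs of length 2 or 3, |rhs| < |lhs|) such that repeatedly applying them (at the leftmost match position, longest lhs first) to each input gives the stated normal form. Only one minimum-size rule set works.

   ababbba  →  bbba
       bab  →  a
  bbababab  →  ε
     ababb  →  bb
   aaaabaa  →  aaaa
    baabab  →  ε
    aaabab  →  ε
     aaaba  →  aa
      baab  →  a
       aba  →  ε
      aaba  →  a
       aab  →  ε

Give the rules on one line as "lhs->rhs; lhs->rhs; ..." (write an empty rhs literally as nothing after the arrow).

aab->; aba->; baa->ba; bab->a

  | ababbba => bbba
  | bab => a
  | bbababab => baabab => babab => aab => ε
  | ababb => bb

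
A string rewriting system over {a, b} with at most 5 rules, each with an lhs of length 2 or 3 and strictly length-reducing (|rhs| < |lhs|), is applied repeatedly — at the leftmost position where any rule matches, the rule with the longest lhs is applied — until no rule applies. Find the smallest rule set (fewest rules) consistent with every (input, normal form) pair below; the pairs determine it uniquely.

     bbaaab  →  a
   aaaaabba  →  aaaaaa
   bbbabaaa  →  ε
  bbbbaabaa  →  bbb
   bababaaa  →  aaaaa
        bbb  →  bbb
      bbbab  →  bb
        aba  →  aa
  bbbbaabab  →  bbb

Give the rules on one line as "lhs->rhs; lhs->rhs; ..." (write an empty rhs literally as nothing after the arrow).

  | bbaaab => bab => a
  | aaaaabba => aaaaaba => aaaaaa
  | bbbabaaa => bbaaaa => baa => ε
  | bbbbaabaa => bbbbaa => bbb

ab->a; ba->b; baa->; bab->a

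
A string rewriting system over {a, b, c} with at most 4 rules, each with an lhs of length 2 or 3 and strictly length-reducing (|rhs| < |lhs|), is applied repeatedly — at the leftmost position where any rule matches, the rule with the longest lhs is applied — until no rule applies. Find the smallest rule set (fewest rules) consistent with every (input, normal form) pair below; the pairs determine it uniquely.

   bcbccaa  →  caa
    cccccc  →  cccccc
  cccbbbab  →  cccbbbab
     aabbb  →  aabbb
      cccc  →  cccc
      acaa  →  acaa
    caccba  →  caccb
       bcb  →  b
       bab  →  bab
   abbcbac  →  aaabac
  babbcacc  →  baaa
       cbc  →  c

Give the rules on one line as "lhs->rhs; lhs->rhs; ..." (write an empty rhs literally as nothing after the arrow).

  | bcbccaa => bccaa => caa
  | cccccc
  | cccbbbab
  | aabbb

aac->ab; bbc->aa; bc->; cba->cb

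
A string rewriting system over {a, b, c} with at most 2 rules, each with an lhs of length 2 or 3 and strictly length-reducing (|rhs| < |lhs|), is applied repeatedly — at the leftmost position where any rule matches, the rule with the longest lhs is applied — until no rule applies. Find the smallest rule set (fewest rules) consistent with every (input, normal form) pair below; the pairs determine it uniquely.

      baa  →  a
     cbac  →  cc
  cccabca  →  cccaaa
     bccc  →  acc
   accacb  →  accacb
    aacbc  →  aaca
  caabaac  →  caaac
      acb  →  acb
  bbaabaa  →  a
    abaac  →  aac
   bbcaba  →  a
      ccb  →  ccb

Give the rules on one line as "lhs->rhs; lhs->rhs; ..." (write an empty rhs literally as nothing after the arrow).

  | baa => a
  | cbac => cc
  | cccabca => cccaaa
  | bccc => acc

ba->; bc->a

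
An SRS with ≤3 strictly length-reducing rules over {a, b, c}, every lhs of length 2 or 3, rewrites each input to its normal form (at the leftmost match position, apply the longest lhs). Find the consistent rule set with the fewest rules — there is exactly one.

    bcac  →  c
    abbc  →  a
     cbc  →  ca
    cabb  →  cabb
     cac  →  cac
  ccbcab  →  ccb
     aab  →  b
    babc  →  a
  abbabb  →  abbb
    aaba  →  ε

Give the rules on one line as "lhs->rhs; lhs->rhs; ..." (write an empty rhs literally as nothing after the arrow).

aa->; ba->; bc->a

  | bcac => aac => c
  | abbc => aba => a
  | cbc => ca
  | cabb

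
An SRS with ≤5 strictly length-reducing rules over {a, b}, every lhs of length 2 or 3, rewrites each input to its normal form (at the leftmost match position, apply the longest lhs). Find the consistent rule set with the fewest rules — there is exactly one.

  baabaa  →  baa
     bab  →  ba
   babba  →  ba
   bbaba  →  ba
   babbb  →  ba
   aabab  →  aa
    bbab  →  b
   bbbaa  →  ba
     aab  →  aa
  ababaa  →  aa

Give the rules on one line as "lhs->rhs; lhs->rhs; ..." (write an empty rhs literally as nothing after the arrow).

  | baabaa => baaa => baa
  | bab => ba
  | babba => baba => ba
  | bbaba => ba

aaa->aa; ab->a; aba->a; bba->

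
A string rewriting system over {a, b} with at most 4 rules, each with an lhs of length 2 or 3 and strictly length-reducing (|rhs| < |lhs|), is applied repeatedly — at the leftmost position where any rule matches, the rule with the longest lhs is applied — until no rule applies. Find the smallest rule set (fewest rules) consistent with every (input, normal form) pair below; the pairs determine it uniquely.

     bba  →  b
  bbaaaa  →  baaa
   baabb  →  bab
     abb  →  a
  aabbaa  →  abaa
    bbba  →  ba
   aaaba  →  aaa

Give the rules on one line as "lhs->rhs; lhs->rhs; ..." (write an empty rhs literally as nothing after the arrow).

aab->a; bb->; bba->b

  | bba => b
  | bbaaaa => baaa
  | baabb => bab
  | abb => a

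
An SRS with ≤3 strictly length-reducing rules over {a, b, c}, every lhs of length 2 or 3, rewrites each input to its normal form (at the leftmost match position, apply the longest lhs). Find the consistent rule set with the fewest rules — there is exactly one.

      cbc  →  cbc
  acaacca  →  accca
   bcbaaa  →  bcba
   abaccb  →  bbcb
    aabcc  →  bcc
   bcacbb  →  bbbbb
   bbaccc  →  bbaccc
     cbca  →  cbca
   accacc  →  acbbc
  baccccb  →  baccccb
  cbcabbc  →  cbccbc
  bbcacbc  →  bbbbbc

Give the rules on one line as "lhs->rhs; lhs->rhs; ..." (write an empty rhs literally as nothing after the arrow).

  | cbc
  | acaacca => accca
  | bcbaaa => bcba
  | abaccb => caccb => bbcb

aa->; ab->c; cac->bb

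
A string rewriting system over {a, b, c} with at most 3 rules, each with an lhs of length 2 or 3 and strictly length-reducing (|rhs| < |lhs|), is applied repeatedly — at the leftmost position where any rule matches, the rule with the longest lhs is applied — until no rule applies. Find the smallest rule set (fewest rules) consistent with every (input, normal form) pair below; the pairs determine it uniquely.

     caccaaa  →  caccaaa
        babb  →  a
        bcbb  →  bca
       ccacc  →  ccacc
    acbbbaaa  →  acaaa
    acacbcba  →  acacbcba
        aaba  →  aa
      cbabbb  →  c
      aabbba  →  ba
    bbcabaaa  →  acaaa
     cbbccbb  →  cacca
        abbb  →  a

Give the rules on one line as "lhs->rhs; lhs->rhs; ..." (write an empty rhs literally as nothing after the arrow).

  | caccaaa
  | babb => bb => a
  | bcbb => bca
  | ccacc

ab->; bb->a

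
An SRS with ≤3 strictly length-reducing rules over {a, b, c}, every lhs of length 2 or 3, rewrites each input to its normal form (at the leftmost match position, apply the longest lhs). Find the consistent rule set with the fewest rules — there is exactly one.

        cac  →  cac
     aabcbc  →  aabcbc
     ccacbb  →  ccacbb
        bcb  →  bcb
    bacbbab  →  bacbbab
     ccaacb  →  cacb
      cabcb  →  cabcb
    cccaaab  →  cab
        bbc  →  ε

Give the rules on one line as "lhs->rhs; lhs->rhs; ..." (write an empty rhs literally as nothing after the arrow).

  | cac
  | aabcbc
  | ccacbb
  | bcb

bbc->; caa->a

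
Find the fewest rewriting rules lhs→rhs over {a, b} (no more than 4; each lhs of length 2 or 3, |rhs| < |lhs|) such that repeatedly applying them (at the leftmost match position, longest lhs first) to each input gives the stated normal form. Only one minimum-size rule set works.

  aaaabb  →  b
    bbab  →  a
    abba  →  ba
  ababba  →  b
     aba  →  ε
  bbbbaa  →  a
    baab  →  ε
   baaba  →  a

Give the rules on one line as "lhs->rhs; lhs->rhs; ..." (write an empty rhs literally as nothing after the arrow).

  | aaaabb => baabb => bbbb => b
  | bbab => aab => bb => a
  | abba => aaa => ba
  | ababba => bba => aa => b

aa->b; aba->; bb->a; bbb->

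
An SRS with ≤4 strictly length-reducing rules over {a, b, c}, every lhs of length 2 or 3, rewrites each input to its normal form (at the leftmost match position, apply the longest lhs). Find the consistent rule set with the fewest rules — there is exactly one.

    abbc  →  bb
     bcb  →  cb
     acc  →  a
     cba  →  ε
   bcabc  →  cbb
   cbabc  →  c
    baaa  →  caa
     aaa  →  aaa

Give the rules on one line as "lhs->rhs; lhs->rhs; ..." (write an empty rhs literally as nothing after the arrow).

abc->bb; ba->c; bc->c; cc->

  | abbc => abc => bb
  | bcb => cb
  | acc => a
  | cba => cc => ε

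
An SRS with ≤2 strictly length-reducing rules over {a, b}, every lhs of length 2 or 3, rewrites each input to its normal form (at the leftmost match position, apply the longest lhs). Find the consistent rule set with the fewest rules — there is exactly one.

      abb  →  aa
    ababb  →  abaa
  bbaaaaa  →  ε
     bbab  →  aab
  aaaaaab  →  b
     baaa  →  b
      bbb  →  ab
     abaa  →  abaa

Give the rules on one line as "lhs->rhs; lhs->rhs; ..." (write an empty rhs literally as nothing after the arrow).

aaa->; bb->a

  | abb => aa
  | ababb => abaa
  | bbaaaaa => aaaaaa => aaa => ε
  | bbab => aab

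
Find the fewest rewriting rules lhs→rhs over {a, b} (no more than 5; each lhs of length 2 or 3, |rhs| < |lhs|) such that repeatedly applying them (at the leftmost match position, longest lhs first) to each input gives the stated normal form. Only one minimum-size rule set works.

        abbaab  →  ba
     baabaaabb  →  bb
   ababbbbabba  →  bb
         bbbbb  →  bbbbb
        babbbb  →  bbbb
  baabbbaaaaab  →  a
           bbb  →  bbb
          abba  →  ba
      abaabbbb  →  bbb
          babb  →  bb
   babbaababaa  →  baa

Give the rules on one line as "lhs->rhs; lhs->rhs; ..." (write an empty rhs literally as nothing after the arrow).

  | abbaab => baab => ba
  | baabaaabb => baaabb => babb => bb
  | ababbbbabba => bbbbabba => bbbba => bb
  | bbbbb

aaa->a; ab->; aba->; bba->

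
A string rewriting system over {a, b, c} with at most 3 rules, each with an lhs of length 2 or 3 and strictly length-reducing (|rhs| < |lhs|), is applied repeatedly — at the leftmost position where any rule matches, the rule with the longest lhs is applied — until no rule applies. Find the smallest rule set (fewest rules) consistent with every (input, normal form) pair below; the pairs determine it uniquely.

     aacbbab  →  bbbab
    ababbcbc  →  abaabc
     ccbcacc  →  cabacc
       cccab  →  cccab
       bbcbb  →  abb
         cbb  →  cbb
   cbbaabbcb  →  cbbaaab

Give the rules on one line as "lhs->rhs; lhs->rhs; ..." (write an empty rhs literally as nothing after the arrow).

aac->b; bbc->a; cbc->ab

  | aacbbab => bbbab
  | ababbcbc => abaabc
  | ccbcacc => cabacc
  | cccab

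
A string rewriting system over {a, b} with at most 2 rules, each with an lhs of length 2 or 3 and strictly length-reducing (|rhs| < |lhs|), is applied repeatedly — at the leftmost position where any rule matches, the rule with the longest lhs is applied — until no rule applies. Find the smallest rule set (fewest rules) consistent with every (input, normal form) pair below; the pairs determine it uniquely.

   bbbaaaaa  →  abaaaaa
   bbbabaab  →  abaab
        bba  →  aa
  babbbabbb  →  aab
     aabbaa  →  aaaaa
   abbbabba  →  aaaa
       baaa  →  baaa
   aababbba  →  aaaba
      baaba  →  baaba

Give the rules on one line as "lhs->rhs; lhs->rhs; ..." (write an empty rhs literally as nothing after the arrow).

  | bbbaaaaa => abaaaaa
  | bbbabaab => ababaab => abaab
  | bba => aa
  | babbbabbb => bbbabbb => ababbb => abbb => aab

bab->b; bb->a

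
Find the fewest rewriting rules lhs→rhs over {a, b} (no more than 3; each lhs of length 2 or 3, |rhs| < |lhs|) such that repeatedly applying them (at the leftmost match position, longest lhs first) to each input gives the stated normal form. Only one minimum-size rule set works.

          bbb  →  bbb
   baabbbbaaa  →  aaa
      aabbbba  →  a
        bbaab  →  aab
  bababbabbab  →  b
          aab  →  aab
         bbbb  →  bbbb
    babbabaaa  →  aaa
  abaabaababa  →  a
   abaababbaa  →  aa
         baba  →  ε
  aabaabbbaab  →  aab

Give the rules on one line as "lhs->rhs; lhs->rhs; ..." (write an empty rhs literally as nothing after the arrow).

  | bbb
  | baabbbbaaa => aabbbbaaa => aabbbaaa => aabbaaa => aabaaa => aaa
  | aabbbba => aabbba => aabba => aaba => a
  | bbaab => baab => aab

aba->; ba->a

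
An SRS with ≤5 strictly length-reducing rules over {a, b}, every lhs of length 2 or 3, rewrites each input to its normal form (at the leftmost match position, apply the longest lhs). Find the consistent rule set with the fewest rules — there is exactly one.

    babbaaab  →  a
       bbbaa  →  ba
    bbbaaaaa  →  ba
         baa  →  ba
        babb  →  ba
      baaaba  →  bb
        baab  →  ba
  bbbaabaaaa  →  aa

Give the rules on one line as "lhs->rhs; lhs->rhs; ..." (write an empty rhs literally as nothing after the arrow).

ab->a; aba->b; baa->ba; bba->

  | babbaaab => babaaab => bbaab => ab => a
  | bbbaa => ba
  | bbbaaaaa => baaaa => baaa => baa => ba
  | baa => ba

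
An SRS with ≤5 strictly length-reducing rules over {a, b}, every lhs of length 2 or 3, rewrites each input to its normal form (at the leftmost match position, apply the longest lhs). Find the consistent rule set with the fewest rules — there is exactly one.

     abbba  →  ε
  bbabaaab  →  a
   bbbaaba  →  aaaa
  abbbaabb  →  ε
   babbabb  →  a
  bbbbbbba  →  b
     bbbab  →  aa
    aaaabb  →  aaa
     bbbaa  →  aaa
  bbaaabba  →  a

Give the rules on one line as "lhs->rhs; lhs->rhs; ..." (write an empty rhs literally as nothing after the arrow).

  | abbba => ba => ε
  | bbabaaab => bbaaab => baab => ab => a
  | bbbaaba => aaaba => aaaa
  | abbbaabb => baabb => abb => ε

ab->a; abb->; ba->; bbb->a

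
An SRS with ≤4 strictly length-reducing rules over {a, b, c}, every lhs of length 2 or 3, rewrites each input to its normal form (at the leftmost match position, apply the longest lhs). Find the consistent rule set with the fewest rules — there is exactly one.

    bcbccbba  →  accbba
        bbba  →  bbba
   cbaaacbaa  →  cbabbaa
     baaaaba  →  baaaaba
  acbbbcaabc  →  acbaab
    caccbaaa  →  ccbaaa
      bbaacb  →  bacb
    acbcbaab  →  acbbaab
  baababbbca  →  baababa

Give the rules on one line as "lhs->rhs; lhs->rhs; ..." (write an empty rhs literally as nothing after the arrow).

  | bcbccbba => bbccbba => accbba
  | bbba
  | cbaaacbaa => cbabcbaa => cbabbaa
  | baaaaba

aac->bc; bbc->ac; bc->b; ca->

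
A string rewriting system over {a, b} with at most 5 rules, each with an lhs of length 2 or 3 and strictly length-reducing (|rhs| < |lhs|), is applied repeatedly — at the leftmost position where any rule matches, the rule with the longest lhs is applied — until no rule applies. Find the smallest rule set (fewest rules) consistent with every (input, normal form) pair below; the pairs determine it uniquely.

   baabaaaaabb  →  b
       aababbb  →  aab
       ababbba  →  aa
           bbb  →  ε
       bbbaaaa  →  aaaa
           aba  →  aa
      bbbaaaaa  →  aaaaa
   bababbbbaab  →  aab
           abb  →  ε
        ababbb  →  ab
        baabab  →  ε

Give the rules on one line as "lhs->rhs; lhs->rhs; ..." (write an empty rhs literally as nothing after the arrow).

aba->aa; abb->; ba->b; bbb->

  | baabaaaaabb => babaaaaabb => bbaaaaabb => bbaaaabb => bbaaabb => bbaabb => bbabb => bbbb => b
  | aababbb => aaabbb => aab
  | ababbba => aabbba => aba => aa
  | bbb => ε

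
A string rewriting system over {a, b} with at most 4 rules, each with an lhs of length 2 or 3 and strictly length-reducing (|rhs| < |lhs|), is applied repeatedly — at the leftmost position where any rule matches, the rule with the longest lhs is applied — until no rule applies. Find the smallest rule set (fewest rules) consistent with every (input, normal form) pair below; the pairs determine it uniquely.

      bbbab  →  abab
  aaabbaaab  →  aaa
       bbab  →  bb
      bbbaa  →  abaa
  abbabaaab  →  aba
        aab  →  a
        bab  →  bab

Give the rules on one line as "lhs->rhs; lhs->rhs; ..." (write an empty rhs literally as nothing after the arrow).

aab->a; bba->b; bbb->ab

  | bbbab => abab
  | aaabbaaab => aabaaab => aaaab => aaa
  | bbab => bb
  | bbbaa => abaa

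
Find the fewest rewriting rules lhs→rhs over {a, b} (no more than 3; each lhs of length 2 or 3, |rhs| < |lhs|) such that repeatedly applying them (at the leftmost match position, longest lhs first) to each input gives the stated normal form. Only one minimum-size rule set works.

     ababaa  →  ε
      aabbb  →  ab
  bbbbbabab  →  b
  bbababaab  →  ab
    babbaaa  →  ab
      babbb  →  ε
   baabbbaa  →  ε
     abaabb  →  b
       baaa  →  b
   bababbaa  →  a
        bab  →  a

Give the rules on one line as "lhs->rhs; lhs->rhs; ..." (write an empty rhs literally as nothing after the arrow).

aa->; ba->b; bb->a

  | ababaa => abbaa => aaaa => aa => ε
  | aabbb => bbb => ab
  | bbbbbabab => abbbabab => aababab => babab => bbab => aab => b
  | bbababaab => aababaab => babaab => bbaab => aaab => ab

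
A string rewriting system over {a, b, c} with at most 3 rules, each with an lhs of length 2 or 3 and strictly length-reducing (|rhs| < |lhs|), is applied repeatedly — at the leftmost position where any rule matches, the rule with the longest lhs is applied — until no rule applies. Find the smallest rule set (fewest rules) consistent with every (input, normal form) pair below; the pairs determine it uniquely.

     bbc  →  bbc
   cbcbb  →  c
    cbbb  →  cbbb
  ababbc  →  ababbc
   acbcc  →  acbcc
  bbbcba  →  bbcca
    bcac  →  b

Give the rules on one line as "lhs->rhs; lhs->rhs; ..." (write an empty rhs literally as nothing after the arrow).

  | bbc
  | cbcbb => cccb => c
  | cbbb
  | ababbc

bcb->cc; cac->; ccb->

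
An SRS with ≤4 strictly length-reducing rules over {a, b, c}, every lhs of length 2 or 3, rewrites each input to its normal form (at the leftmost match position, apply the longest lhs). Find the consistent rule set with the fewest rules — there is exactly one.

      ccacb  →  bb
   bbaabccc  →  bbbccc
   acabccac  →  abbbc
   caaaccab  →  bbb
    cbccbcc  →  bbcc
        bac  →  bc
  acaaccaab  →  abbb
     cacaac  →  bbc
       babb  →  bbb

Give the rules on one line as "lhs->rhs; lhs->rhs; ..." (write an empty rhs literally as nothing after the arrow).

ba->b; ca->b; cb->b

  | ccacb => cbcb => bcb => bb
  | bbaabccc => bbabccc => bbbccc
  | acabccac => abbccac => abbcbc => abbbc
  | caaaccab => baaccab => baccab => bccab => bcbb => bbb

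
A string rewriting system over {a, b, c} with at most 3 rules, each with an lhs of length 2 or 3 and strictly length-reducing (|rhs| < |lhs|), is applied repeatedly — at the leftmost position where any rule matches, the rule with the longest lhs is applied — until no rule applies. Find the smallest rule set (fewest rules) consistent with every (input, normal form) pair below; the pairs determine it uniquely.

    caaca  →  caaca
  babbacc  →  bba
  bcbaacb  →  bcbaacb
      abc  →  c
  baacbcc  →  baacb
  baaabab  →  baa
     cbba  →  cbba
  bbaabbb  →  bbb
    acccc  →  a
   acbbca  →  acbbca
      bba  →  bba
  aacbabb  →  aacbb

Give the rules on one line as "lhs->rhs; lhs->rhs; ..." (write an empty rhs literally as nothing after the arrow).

ab->; cc->

  | caaca
  | babbacc => bbacc => bba
  | bcbaacb
  | abc => c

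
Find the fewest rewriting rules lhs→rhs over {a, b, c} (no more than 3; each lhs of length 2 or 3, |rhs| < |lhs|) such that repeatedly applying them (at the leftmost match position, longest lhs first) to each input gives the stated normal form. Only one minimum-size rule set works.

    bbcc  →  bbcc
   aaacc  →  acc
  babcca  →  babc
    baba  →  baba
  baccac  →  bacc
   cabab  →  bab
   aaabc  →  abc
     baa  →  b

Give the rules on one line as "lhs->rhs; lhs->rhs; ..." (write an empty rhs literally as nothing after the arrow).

  | bbcc
  | aaacc => acc
  | babcca => babc
  | baba

aa->; ca->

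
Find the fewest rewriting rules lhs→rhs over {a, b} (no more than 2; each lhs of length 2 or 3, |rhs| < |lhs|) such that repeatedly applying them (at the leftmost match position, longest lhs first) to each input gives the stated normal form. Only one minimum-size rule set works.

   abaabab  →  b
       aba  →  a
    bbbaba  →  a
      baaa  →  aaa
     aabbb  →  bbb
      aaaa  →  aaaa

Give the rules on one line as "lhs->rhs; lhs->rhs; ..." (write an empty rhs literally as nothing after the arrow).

  | abaabab => baabab => aabab => abab => bab => ab => b
  | aba => ba => a
  | bbbaba => bbaba => baba => aba => ba => a
  | baaa => aaa

ab->b; ba->a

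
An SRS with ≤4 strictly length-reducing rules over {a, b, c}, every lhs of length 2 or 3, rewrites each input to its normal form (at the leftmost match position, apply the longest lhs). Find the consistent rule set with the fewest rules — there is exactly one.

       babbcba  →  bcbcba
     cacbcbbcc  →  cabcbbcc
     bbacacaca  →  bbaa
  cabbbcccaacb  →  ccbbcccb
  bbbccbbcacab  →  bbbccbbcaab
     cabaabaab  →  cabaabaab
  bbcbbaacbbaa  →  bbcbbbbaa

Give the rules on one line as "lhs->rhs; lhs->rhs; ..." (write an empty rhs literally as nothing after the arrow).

  | babbcba => bcbcba
  | cacbcbbcc => cabcbbcc
  | bbacacaca => bbaacaca => bbaca => bbaa
  | cabbbcccaacb => ccbbcccaacb => ccbbcccb

aac->; abb->cb; ac->a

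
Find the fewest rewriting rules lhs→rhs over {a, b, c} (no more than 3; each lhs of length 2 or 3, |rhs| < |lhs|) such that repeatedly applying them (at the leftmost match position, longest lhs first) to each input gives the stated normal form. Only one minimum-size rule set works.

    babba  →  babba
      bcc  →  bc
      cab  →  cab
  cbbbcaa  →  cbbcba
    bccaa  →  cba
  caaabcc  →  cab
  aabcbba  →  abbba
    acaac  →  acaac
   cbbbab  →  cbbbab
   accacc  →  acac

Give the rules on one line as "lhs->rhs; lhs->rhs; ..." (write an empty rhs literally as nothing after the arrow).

abc->b; bca->cb; cc->c

  | babba
  | bcc => bc
  | cab
  | cbbbcaa => cbbcba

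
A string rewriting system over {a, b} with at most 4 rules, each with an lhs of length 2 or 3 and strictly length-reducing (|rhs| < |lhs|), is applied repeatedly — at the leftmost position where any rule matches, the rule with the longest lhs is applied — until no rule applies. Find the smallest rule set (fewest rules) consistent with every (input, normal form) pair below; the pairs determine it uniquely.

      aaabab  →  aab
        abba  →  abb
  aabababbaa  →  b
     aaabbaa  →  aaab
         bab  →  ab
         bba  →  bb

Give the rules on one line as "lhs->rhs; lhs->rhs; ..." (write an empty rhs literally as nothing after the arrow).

aba->; ba->b; baa->; bab->ab

  | aaabab => aab
  | abba => abb
  | aabababbaa => ababbaa => bbaa => b
  | aaabbaa => aaab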